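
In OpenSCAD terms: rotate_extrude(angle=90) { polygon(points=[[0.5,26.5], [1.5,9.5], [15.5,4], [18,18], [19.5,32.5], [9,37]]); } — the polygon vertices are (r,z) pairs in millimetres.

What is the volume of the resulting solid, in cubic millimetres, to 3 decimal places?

Volume = 7213.817 mm³

Profile (r,z), 6 vertices: (0.5,26.5) (1.5,9.5) (15.5,4) (18,18) (19.5,32.5) (9,37)
edge 0: (0.5,26.5)→(1.5,9.5)  cross = 0.5·9.5 − 1.5·26.5 = -35.0000; (r_i+r_j)·cross = 2·-35.0000 = -70.0000
edge 1: (1.5,9.5)→(15.5,4)  cross = 1.5·4 − 15.5·9.5 = -141.2500; (r_i+r_j)·cross = 17·-141.2500 = -2401.2500
edge 2: (15.5,4)→(18,18)  cross = 15.5·18 − 18·4 = 207.0000; (r_i+r_j)·cross = 33.5·207.0000 = 6934.5000
edge 3: (18,18)→(19.5,32.5)  cross = 18·32.5 − 19.5·18 = 234.0000; (r_i+r_j)·cross = 37.5·234.0000 = 8775.0000
edge 4: (19.5,32.5)→(9,37)  cross = 19.5·37 − 9·32.5 = 429.0000; (r_i+r_j)·cross = 28.5·429.0000 = 12226.5000
edge 5: (9,37)→(0.5,26.5)  cross = 9·26.5 − 0.5·37 = 220.0000; (r_i+r_j)·cross = 9.5·220.0000 = 2090.0000
Σcross = 913.7500 → A = |Σcross|/2 = 456.8750 mm²
Σ(r_i+r_j)·cross = 27554.7500 → first moment M = |Σ|/6 = 4592.4583
R_c = M/A = 4592.4583/456.8750 = 10.0519 mm
θ = 90° = 1.570796 rad
V = θ·R_c·A = 1.570796·10.0519·456.8750 = 7213.817 mm³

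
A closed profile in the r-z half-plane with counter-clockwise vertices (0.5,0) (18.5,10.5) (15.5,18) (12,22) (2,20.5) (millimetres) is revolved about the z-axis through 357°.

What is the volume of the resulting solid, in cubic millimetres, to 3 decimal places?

Profile (r,z), 5 vertices: (0.5,0) (18.5,10.5) (15.5,18) (12,22) (2,20.5)
edge 0: (0.5,0)→(18.5,10.5)  cross = 0.5·10.5 − 18.5·0 = 5.2500; (r_i+r_j)·cross = 19·5.2500 = 99.7500
edge 1: (18.5,10.5)→(15.5,18)  cross = 18.5·18 − 15.5·10.5 = 170.2500; (r_i+r_j)·cross = 34·170.2500 = 5788.5000
edge 2: (15.5,18)→(12,22)  cross = 15.5·22 − 12·18 = 125.0000; (r_i+r_j)·cross = 27.5·125.0000 = 3437.5000
edge 3: (12,22)→(2,20.5)  cross = 12·20.5 − 2·22 = 202.0000; (r_i+r_j)·cross = 14·202.0000 = 2828.0000
edge 4: (2,20.5)→(0.5,0)  cross = 2·0 − 0.5·20.5 = -10.2500; (r_i+r_j)·cross = 2.5·-10.2500 = -25.6250
Σcross = 492.2500 → A = |Σcross|/2 = 246.1250 mm²
Σ(r_i+r_j)·cross = 12128.1250 → first moment M = |Σ|/6 = 2021.3542
R_c = M/A = 2021.3542/246.1250 = 8.2127 mm
θ = 357° = 6.230825 rad
V = θ·R_c·A = 6.230825·8.2127·246.1250 = 12594.705 mm³

Volume = 12594.705 mm³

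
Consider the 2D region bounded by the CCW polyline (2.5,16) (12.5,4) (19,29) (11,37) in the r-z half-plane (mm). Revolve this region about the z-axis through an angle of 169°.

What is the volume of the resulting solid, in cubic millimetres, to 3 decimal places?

Profile (r,z), 4 vertices: (2.5,16) (12.5,4) (19,29) (11,37)
edge 0: (2.5,16)→(12.5,4)  cross = 2.5·4 − 12.5·16 = -190.0000; (r_i+r_j)·cross = 15·-190.0000 = -2850.0000
edge 1: (12.5,4)→(19,29)  cross = 12.5·29 − 19·4 = 286.5000; (r_i+r_j)·cross = 31.5·286.5000 = 9024.7500
edge 2: (19,29)→(11,37)  cross = 19·37 − 11·29 = 384.0000; (r_i+r_j)·cross = 30·384.0000 = 11520.0000
edge 3: (11,37)→(2.5,16)  cross = 11·16 − 2.5·37 = 83.5000; (r_i+r_j)·cross = 13.5·83.5000 = 1127.2500
Σcross = 564.0000 → A = |Σcross|/2 = 282.0000 mm²
Σ(r_i+r_j)·cross = 18822.0000 → first moment M = |Σ|/6 = 3137.0000
R_c = M/A = 3137.0000/282.0000 = 11.1241 mm
θ = 169° = 2.949606 rad
V = θ·R_c·A = 2.949606·11.1241·282.0000 = 9252.915 mm³

Volume = 9252.915 mm³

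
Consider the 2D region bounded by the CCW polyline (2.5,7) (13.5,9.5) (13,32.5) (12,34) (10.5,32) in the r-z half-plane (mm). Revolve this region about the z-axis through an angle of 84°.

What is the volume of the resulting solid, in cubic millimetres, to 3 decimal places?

Volume = 2210.141 mm³

Profile (r,z), 5 vertices: (2.5,7) (13.5,9.5) (13,32.5) (12,34) (10.5,32)
edge 0: (2.5,7)→(13.5,9.5)  cross = 2.5·9.5 − 13.5·7 = -70.7500; (r_i+r_j)·cross = 16·-70.7500 = -1132.0000
edge 1: (13.5,9.5)→(13,32.5)  cross = 13.5·32.5 − 13·9.5 = 315.2500; (r_i+r_j)·cross = 26.5·315.2500 = 8354.1250
edge 2: (13,32.5)→(12,34)  cross = 13·34 − 12·32.5 = 52.0000; (r_i+r_j)·cross = 25·52.0000 = 1300.0000
edge 3: (12,34)→(10.5,32)  cross = 12·32 − 10.5·34 = 27.0000; (r_i+r_j)·cross = 22.5·27.0000 = 607.5000
edge 4: (10.5,32)→(2.5,7)  cross = 10.5·7 − 2.5·32 = -6.5000; (r_i+r_j)·cross = 13·-6.5000 = -84.5000
Σcross = 317.0000 → A = |Σcross|/2 = 158.5000 mm²
Σ(r_i+r_j)·cross = 9045.1250 → first moment M = |Σ|/6 = 1507.5208
R_c = M/A = 1507.5208/158.5000 = 9.5112 mm
θ = 84° = 1.466077 rad
V = θ·R_c·A = 1.466077·9.5112·158.5000 = 2210.141 mm³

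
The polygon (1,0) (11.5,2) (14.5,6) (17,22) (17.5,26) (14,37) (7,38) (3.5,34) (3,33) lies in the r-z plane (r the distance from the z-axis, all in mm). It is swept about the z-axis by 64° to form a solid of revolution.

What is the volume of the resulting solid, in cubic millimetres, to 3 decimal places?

Profile (r,z), 9 vertices: (1,0) (11.5,2) (14.5,6) (17,22) (17.5,26) (14,37) (7,38) (3.5,34) (3,33)
edge 0: (1,0)→(11.5,2)  cross = 1·2 − 11.5·0 = 2.0000; (r_i+r_j)·cross = 12.5·2.0000 = 25.0000
edge 1: (11.5,2)→(14.5,6)  cross = 11.5·6 − 14.5·2 = 40.0000; (r_i+r_j)·cross = 26·40.0000 = 1040.0000
edge 2: (14.5,6)→(17,22)  cross = 14.5·22 − 17·6 = 217.0000; (r_i+r_j)·cross = 31.5·217.0000 = 6835.5000
edge 3: (17,22)→(17.5,26)  cross = 17·26 − 17.5·22 = 57.0000; (r_i+r_j)·cross = 34.5·57.0000 = 1966.5000
edge 4: (17.5,26)→(14,37)  cross = 17.5·37 − 14·26 = 283.5000; (r_i+r_j)·cross = 31.5·283.5000 = 8930.2500
edge 5: (14,37)→(7,38)  cross = 14·38 − 7·37 = 273.0000; (r_i+r_j)·cross = 21·273.0000 = 5733.0000
edge 6: (7,38)→(3.5,34)  cross = 7·34 − 3.5·38 = 105.0000; (r_i+r_j)·cross = 10.5·105.0000 = 1102.5000
edge 7: (3.5,34)→(3,33)  cross = 3.5·33 − 3·34 = 13.5000; (r_i+r_j)·cross = 6.5·13.5000 = 87.7500
edge 8: (3,33)→(1,0)  cross = 3·0 − 1·33 = -33.0000; (r_i+r_j)·cross = 4·-33.0000 = -132.0000
Σcross = 958.0000 → A = |Σcross|/2 = 479.0000 mm²
Σ(r_i+r_j)·cross = 25588.5000 → first moment M = |Σ|/6 = 4264.7500
R_c = M/A = 4264.7500/479.0000 = 8.9034 mm
θ = 64° = 1.117011 rad
V = θ·R_c·A = 1.117011·8.9034·479.0000 = 4763.771 mm³

Volume = 4763.771 mm³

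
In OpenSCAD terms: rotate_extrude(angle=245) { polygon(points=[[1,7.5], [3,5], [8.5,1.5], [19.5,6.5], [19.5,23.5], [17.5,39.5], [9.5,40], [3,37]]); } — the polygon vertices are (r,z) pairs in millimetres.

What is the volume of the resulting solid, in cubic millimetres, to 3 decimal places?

Volume = 27107.705 mm³

Profile (r,z), 8 vertices: (1,7.5) (3,5) (8.5,1.5) (19.5,6.5) (19.5,23.5) (17.5,39.5) (9.5,40) (3,37)
edge 0: (1,7.5)→(3,5)  cross = 1·5 − 3·7.5 = -17.5000; (r_i+r_j)·cross = 4·-17.5000 = -70.0000
edge 1: (3,5)→(8.5,1.5)  cross = 3·1.5 − 8.5·5 = -38.0000; (r_i+r_j)·cross = 11.5·-38.0000 = -437.0000
edge 2: (8.5,1.5)→(19.5,6.5)  cross = 8.5·6.5 − 19.5·1.5 = 26.0000; (r_i+r_j)·cross = 28·26.0000 = 728.0000
edge 3: (19.5,6.5)→(19.5,23.5)  cross = 19.5·23.5 − 19.5·6.5 = 331.5000; (r_i+r_j)·cross = 39·331.5000 = 12928.5000
edge 4: (19.5,23.5)→(17.5,39.5)  cross = 19.5·39.5 − 17.5·23.5 = 359.0000; (r_i+r_j)·cross = 37·359.0000 = 13283.0000
edge 5: (17.5,39.5)→(9.5,40)  cross = 17.5·40 − 9.5·39.5 = 324.7500; (r_i+r_j)·cross = 27·324.7500 = 8768.2500
edge 6: (9.5,40)→(3,37)  cross = 9.5·37 − 3·40 = 231.5000; (r_i+r_j)·cross = 12.5·231.5000 = 2893.7500
edge 7: (3,37)→(1,7.5)  cross = 3·7.5 − 1·37 = -14.5000; (r_i+r_j)·cross = 4·-14.5000 = -58.0000
Σcross = 1202.7500 → A = |Σcross|/2 = 601.3750 mm²
Σ(r_i+r_j)·cross = 38036.5000 → first moment M = |Σ|/6 = 6339.4167
R_c = M/A = 6339.4167/601.3750 = 10.5415 mm
θ = 245° = 4.276057 rad
V = θ·R_c·A = 4.276057·10.5415·601.3750 = 27107.705 mm³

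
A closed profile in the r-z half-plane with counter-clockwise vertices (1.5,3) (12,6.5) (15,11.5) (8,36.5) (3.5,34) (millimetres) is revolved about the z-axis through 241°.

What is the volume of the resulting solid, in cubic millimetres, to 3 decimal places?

Volume = 8883.586 mm³

Profile (r,z), 5 vertices: (1.5,3) (12,6.5) (15,11.5) (8,36.5) (3.5,34)
edge 0: (1.5,3)→(12,6.5)  cross = 1.5·6.5 − 12·3 = -26.2500; (r_i+r_j)·cross = 13.5·-26.2500 = -354.3750
edge 1: (12,6.5)→(15,11.5)  cross = 12·11.5 − 15·6.5 = 40.5000; (r_i+r_j)·cross = 27·40.5000 = 1093.5000
edge 2: (15,11.5)→(8,36.5)  cross = 15·36.5 − 8·11.5 = 455.5000; (r_i+r_j)·cross = 23·455.5000 = 10476.5000
edge 3: (8,36.5)→(3.5,34)  cross = 8·34 − 3.5·36.5 = 144.2500; (r_i+r_j)·cross = 11.5·144.2500 = 1658.8750
edge 4: (3.5,34)→(1.5,3)  cross = 3.5·3 − 1.5·34 = -40.5000; (r_i+r_j)·cross = 5·-40.5000 = -202.5000
Σcross = 573.5000 → A = |Σcross|/2 = 286.7500 mm²
Σ(r_i+r_j)·cross = 12672.0000 → first moment M = |Σ|/6 = 2112.0000
R_c = M/A = 2112.0000/286.7500 = 7.3653 mm
θ = 241° = 4.206243 rad
V = θ·R_c·A = 4.206243·7.3653·286.7500 = 8883.586 mm³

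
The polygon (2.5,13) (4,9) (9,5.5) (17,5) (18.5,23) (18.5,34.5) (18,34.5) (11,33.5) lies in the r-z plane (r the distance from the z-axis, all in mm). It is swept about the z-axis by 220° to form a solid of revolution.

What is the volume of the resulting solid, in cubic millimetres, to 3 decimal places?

Profile (r,z), 8 vertices: (2.5,13) (4,9) (9,5.5) (17,5) (18.5,23) (18.5,34.5) (18,34.5) (11,33.5)
edge 0: (2.5,13)→(4,9)  cross = 2.5·9 − 4·13 = -29.5000; (r_i+r_j)·cross = 6.5·-29.5000 = -191.7500
edge 1: (4,9)→(9,5.5)  cross = 4·5.5 − 9·9 = -59.0000; (r_i+r_j)·cross = 13·-59.0000 = -767.0000
edge 2: (9,5.5)→(17,5)  cross = 9·5 − 17·5.5 = -48.5000; (r_i+r_j)·cross = 26·-48.5000 = -1261.0000
edge 3: (17,5)→(18.5,23)  cross = 17·23 − 18.5·5 = 298.5000; (r_i+r_j)·cross = 35.5·298.5000 = 10596.7500
edge 4: (18.5,23)→(18.5,34.5)  cross = 18.5·34.5 − 18.5·23 = 212.7500; (r_i+r_j)·cross = 37·212.7500 = 7871.7500
edge 5: (18.5,34.5)→(18,34.5)  cross = 18.5·34.5 − 18·34.5 = 17.2500; (r_i+r_j)·cross = 36.5·17.2500 = 629.6250
edge 6: (18,34.5)→(11,33.5)  cross = 18·33.5 − 11·34.5 = 223.5000; (r_i+r_j)·cross = 29·223.5000 = 6481.5000
edge 7: (11,33.5)→(2.5,13)  cross = 11·13 − 2.5·33.5 = 59.2500; (r_i+r_j)·cross = 13.5·59.2500 = 799.8750
Σcross = 674.2500 → A = |Σcross|/2 = 337.1250 mm²
Σ(r_i+r_j)·cross = 24159.7500 → first moment M = |Σ|/6 = 4026.6250
R_c = M/A = 4026.6250/337.1250 = 11.9440 mm
θ = 220° = 3.839724 rad
V = θ·R_c·A = 3.839724·11.9440·337.1250 = 15461.130 mm³

Volume = 15461.130 mm³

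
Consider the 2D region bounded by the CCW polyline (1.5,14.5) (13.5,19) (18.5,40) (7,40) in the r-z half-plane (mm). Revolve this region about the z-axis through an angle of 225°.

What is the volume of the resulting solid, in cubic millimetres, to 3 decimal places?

Volume = 10214.103 mm³

Profile (r,z), 4 vertices: (1.5,14.5) (13.5,19) (18.5,40) (7,40)
edge 0: (1.5,14.5)→(13.5,19)  cross = 1.5·19 − 13.5·14.5 = -167.2500; (r_i+r_j)·cross = 15·-167.2500 = -2508.7500
edge 1: (13.5,19)→(18.5,40)  cross = 13.5·40 − 18.5·19 = 188.5000; (r_i+r_j)·cross = 32·188.5000 = 6032.0000
edge 2: (18.5,40)→(7,40)  cross = 18.5·40 − 7·40 = 460.0000; (r_i+r_j)·cross = 25.5·460.0000 = 11730.0000
edge 3: (7,40)→(1.5,14.5)  cross = 7·14.5 − 1.5·40 = 41.5000; (r_i+r_j)·cross = 8.5·41.5000 = 352.7500
Σcross = 522.7500 → A = |Σcross|/2 = 261.3750 mm²
Σ(r_i+r_j)·cross = 15606.0000 → first moment M = |Σ|/6 = 2601.0000
R_c = M/A = 2601.0000/261.3750 = 9.9512 mm
θ = 225° = 3.926991 rad
V = θ·R_c·A = 3.926991·9.9512·261.3750 = 10214.103 mm³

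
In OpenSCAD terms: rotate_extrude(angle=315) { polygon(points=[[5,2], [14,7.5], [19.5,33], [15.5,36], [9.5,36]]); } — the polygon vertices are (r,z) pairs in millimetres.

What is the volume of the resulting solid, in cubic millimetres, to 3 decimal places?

Profile (r,z), 5 vertices: (5,2) (14,7.5) (19.5,33) (15.5,36) (9.5,36)
edge 0: (5,2)→(14,7.5)  cross = 5·7.5 − 14·2 = 9.5000; (r_i+r_j)·cross = 19·9.5000 = 180.5000
edge 1: (14,7.5)→(19.5,33)  cross = 14·33 − 19.5·7.5 = 315.7500; (r_i+r_j)·cross = 33.5·315.7500 = 10577.6250
edge 2: (19.5,33)→(15.5,36)  cross = 19.5·36 − 15.5·33 = 190.5000; (r_i+r_j)·cross = 35·190.5000 = 6667.5000
edge 3: (15.5,36)→(9.5,36)  cross = 15.5·36 − 9.5·36 = 216.0000; (r_i+r_j)·cross = 25·216.0000 = 5400.0000
edge 4: (9.5,36)→(5,2)  cross = 9.5·2 − 5·36 = -161.0000; (r_i+r_j)·cross = 14.5·-161.0000 = -2334.5000
Σcross = 570.7500 → A = |Σcross|/2 = 285.3750 mm²
Σ(r_i+r_j)·cross = 20491.1250 → first moment M = |Σ|/6 = 3415.1875
R_c = M/A = 3415.1875/285.3750 = 11.9674 mm
θ = 315° = 5.497787 rad
V = θ·R_c·A = 5.497787·11.9674·285.3750 = 18775.974 mm³

Volume = 18775.974 mm³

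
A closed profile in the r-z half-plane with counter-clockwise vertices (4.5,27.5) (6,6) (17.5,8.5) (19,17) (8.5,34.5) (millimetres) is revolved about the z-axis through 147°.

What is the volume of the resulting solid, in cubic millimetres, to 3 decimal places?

Volume = 7405.703 mm³

Profile (r,z), 5 vertices: (4.5,27.5) (6,6) (17.5,8.5) (19,17) (8.5,34.5)
edge 0: (4.5,27.5)→(6,6)  cross = 4.5·6 − 6·27.5 = -138.0000; (r_i+r_j)·cross = 10.5·-138.0000 = -1449.0000
edge 1: (6,6)→(17.5,8.5)  cross = 6·8.5 − 17.5·6 = -54.0000; (r_i+r_j)·cross = 23.5·-54.0000 = -1269.0000
edge 2: (17.5,8.5)→(19,17)  cross = 17.5·17 − 19·8.5 = 136.0000; (r_i+r_j)·cross = 36.5·136.0000 = 4964.0000
edge 3: (19,17)→(8.5,34.5)  cross = 19·34.5 − 8.5·17 = 511.0000; (r_i+r_j)·cross = 27.5·511.0000 = 14052.5000
edge 4: (8.5,34.5)→(4.5,27.5)  cross = 8.5·27.5 − 4.5·34.5 = 78.5000; (r_i+r_j)·cross = 13·78.5000 = 1020.5000
Σcross = 533.5000 → A = |Σcross|/2 = 266.7500 mm²
Σ(r_i+r_j)·cross = 17319.0000 → first moment M = |Σ|/6 = 2886.5000
R_c = M/A = 2886.5000/266.7500 = 10.8210 mm
θ = 147° = 2.565634 rad
V = θ·R_c·A = 2.565634·10.8210·266.7500 = 7405.703 mm³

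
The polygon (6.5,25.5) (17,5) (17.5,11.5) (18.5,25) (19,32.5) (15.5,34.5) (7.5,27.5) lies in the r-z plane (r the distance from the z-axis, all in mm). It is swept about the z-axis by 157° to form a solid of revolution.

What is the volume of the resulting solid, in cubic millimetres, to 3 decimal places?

Volume = 7485.565 mm³

Profile (r,z), 7 vertices: (6.5,25.5) (17,5) (17.5,11.5) (18.5,25) (19,32.5) (15.5,34.5) (7.5,27.5)
edge 0: (6.5,25.5)→(17,5)  cross = 6.5·5 − 17·25.5 = -401.0000; (r_i+r_j)·cross = 23.5·-401.0000 = -9423.5000
edge 1: (17,5)→(17.5,11.5)  cross = 17·11.5 − 17.5·5 = 108.0000; (r_i+r_j)·cross = 34.5·108.0000 = 3726.0000
edge 2: (17.5,11.5)→(18.5,25)  cross = 17.5·25 − 18.5·11.5 = 224.7500; (r_i+r_j)·cross = 36·224.7500 = 8091.0000
edge 3: (18.5,25)→(19,32.5)  cross = 18.5·32.5 − 19·25 = 126.2500; (r_i+r_j)·cross = 37.5·126.2500 = 4734.3750
edge 4: (19,32.5)→(15.5,34.5)  cross = 19·34.5 − 15.5·32.5 = 151.7500; (r_i+r_j)·cross = 34.5·151.7500 = 5235.3750
edge 5: (15.5,34.5)→(7.5,27.5)  cross = 15.5·27.5 − 7.5·34.5 = 167.5000; (r_i+r_j)·cross = 23·167.5000 = 3852.5000
edge 6: (7.5,27.5)→(6.5,25.5)  cross = 7.5·25.5 − 6.5·27.5 = 12.5000; (r_i+r_j)·cross = 14·12.5000 = 175.0000
Σcross = 389.7500 → A = |Σcross|/2 = 194.8750 mm²
Σ(r_i+r_j)·cross = 16390.7500 → first moment M = |Σ|/6 = 2731.7917
R_c = M/A = 2731.7917/194.8750 = 14.0182 mm
θ = 157° = 2.740167 rad
V = θ·R_c·A = 2.740167·14.0182·194.8750 = 7485.565 mm³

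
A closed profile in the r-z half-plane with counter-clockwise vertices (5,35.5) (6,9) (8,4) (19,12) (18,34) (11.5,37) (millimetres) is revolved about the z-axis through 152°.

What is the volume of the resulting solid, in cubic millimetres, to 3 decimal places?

Volume = 11374.808 mm³

Profile (r,z), 6 vertices: (5,35.5) (6,9) (8,4) (19,12) (18,34) (11.5,37)
edge 0: (5,35.5)→(6,9)  cross = 5·9 − 6·35.5 = -168.0000; (r_i+r_j)·cross = 11·-168.0000 = -1848.0000
edge 1: (6,9)→(8,4)  cross = 6·4 − 8·9 = -48.0000; (r_i+r_j)·cross = 14·-48.0000 = -672.0000
edge 2: (8,4)→(19,12)  cross = 8·12 − 19·4 = 20.0000; (r_i+r_j)·cross = 27·20.0000 = 540.0000
edge 3: (19,12)→(18,34)  cross = 19·34 − 18·12 = 430.0000; (r_i+r_j)·cross = 37·430.0000 = 15910.0000
edge 4: (18,34)→(11.5,37)  cross = 18·37 − 11.5·34 = 275.0000; (r_i+r_j)·cross = 29.5·275.0000 = 8112.5000
edge 5: (11.5,37)→(5,35.5)  cross = 11.5·35.5 − 5·37 = 223.2500; (r_i+r_j)·cross = 16.5·223.2500 = 3683.6250
Σcross = 732.2500 → A = |Σcross|/2 = 366.1250 mm²
Σ(r_i+r_j)·cross = 25726.1250 → first moment M = |Σ|/6 = 4287.6875
R_c = M/A = 4287.6875/366.1250 = 11.7110 mm
θ = 152° = 2.652900 rad
V = θ·R_c·A = 2.652900·11.7110·366.1250 = 11374.808 mm³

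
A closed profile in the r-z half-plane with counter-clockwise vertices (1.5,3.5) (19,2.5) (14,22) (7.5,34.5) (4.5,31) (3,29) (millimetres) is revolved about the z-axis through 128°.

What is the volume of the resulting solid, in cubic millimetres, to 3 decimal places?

Volume = 7167.253 mm³

Profile (r,z), 6 vertices: (1.5,3.5) (19,2.5) (14,22) (7.5,34.5) (4.5,31) (3,29)
edge 0: (1.5,3.5)→(19,2.5)  cross = 1.5·2.5 − 19·3.5 = -62.7500; (r_i+r_j)·cross = 20.5·-62.7500 = -1286.3750
edge 1: (19,2.5)→(14,22)  cross = 19·22 − 14·2.5 = 383.0000; (r_i+r_j)·cross = 33·383.0000 = 12639.0000
edge 2: (14,22)→(7.5,34.5)  cross = 14·34.5 − 7.5·22 = 318.0000; (r_i+r_j)·cross = 21.5·318.0000 = 6837.0000
edge 3: (7.5,34.5)→(4.5,31)  cross = 7.5·31 − 4.5·34.5 = 77.2500; (r_i+r_j)·cross = 12·77.2500 = 927.0000
edge 4: (4.5,31)→(3,29)  cross = 4.5·29 − 3·31 = 37.5000; (r_i+r_j)·cross = 7.5·37.5000 = 281.2500
edge 5: (3,29)→(1.5,3.5)  cross = 3·3.5 − 1.5·29 = -33.0000; (r_i+r_j)·cross = 4.5·-33.0000 = -148.5000
Σcross = 720.0000 → A = |Σcross|/2 = 360.0000 mm²
Σ(r_i+r_j)·cross = 19249.3750 → first moment M = |Σ|/6 = 3208.2292
R_c = M/A = 3208.2292/360.0000 = 8.9117 mm
θ = 128° = 2.234021 rad
V = θ·R_c·A = 2.234021·8.9117·360.0000 = 7167.253 mm³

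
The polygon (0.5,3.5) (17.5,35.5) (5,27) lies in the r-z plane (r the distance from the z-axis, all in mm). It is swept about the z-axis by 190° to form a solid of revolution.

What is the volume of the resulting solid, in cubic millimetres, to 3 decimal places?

Volume = 3247.869 mm³

Profile (r,z), 3 vertices: (0.5,3.5) (17.5,35.5) (5,27)
edge 0: (0.5,3.5)→(17.5,35.5)  cross = 0.5·35.5 − 17.5·3.5 = -43.5000; (r_i+r_j)·cross = 18·-43.5000 = -783.0000
edge 1: (17.5,35.5)→(5,27)  cross = 17.5·27 − 5·35.5 = 295.0000; (r_i+r_j)·cross = 22.5·295.0000 = 6637.5000
edge 2: (5,27)→(0.5,3.5)  cross = 5·3.5 − 0.5·27 = 4.0000; (r_i+r_j)·cross = 5.5·4.0000 = 22.0000
Σcross = 255.5000 → A = |Σcross|/2 = 127.7500 mm²
Σ(r_i+r_j)·cross = 5876.5000 → first moment M = |Σ|/6 = 979.4167
R_c = M/A = 979.4167/127.7500 = 7.6667 mm
θ = 190° = 3.316126 rad
V = θ·R_c·A = 3.316126·7.6667·127.7500 = 3247.869 mm³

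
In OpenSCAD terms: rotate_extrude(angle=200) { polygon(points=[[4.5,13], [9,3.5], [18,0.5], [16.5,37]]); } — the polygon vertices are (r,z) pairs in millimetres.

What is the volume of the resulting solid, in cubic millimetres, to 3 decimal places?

Volume = 12074.188 mm³

Profile (r,z), 4 vertices: (4.5,13) (9,3.5) (18,0.5) (16.5,37)
edge 0: (4.5,13)→(9,3.5)  cross = 4.5·3.5 − 9·13 = -101.2500; (r_i+r_j)·cross = 13.5·-101.2500 = -1366.8750
edge 1: (9,3.5)→(18,0.5)  cross = 9·0.5 − 18·3.5 = -58.5000; (r_i+r_j)·cross = 27·-58.5000 = -1579.5000
edge 2: (18,0.5)→(16.5,37)  cross = 18·37 − 16.5·0.5 = 657.7500; (r_i+r_j)·cross = 34.5·657.7500 = 22692.3750
edge 3: (16.5,37)→(4.5,13)  cross = 16.5·13 − 4.5·37 = 48.0000; (r_i+r_j)·cross = 21·48.0000 = 1008.0000
Σcross = 546.0000 → A = |Σcross|/2 = 273.0000 mm²
Σ(r_i+r_j)·cross = 20754.0000 → first moment M = |Σ|/6 = 3459.0000
R_c = M/A = 3459.0000/273.0000 = 12.6703 mm
θ = 200° = 3.490659 rad
V = θ·R_c·A = 3.490659·12.6703·273.0000 = 12074.188 mm³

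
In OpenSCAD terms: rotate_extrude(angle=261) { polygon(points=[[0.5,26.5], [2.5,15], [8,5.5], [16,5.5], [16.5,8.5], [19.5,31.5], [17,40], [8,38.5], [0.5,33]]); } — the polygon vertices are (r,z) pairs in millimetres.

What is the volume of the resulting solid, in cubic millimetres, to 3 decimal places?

Profile (r,z), 9 vertices: (0.5,26.5) (2.5,15) (8,5.5) (16,5.5) (16.5,8.5) (19.5,31.5) (17,40) (8,38.5) (0.5,33)
edge 0: (0.5,26.5)→(2.5,15)  cross = 0.5·15 − 2.5·26.5 = -58.7500; (r_i+r_j)·cross = 3·-58.7500 = -176.2500
edge 1: (2.5,15)→(8,5.5)  cross = 2.5·5.5 − 8·15 = -106.2500; (r_i+r_j)·cross = 10.5·-106.2500 = -1115.6250
edge 2: (8,5.5)→(16,5.5)  cross = 8·5.5 − 16·5.5 = -44.0000; (r_i+r_j)·cross = 24·-44.0000 = -1056.0000
edge 3: (16,5.5)→(16.5,8.5)  cross = 16·8.5 − 16.5·5.5 = 45.2500; (r_i+r_j)·cross = 32.5·45.2500 = 1470.6250
edge 4: (16.5,8.5)→(19.5,31.5)  cross = 16.5·31.5 − 19.5·8.5 = 354.0000; (r_i+r_j)·cross = 36·354.0000 = 12744.0000
edge 5: (19.5,31.5)→(17,40)  cross = 19.5·40 − 17·31.5 = 244.5000; (r_i+r_j)·cross = 36.5·244.5000 = 8924.2500
edge 6: (17,40)→(8,38.5)  cross = 17·38.5 − 8·40 = 334.5000; (r_i+r_j)·cross = 25·334.5000 = 8362.5000
edge 7: (8,38.5)→(0.5,33)  cross = 8·33 − 0.5·38.5 = 244.7500; (r_i+r_j)·cross = 8.5·244.7500 = 2080.3750
edge 8: (0.5,33)→(0.5,26.5)  cross = 0.5·26.5 − 0.5·33 = -3.2500; (r_i+r_j)·cross = 1·-3.2500 = -3.2500
Σcross = 1010.7500 → A = |Σcross|/2 = 505.3750 mm²
Σ(r_i+r_j)·cross = 31230.6250 → first moment M = |Σ|/6 = 5205.1042
R_c = M/A = 5205.1042/505.3750 = 10.2995 mm
θ = 261° = 4.555309 rad
V = θ·R_c·A = 4.555309·10.2995·505.3750 = 23710.860 mm³

Volume = 23710.860 mm³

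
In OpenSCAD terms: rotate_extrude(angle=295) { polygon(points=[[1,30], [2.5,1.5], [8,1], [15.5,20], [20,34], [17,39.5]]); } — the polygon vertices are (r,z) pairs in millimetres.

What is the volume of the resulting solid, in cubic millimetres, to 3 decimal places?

Volume = 20474.963 mm³

Profile (r,z), 6 vertices: (1,30) (2.5,1.5) (8,1) (15.5,20) (20,34) (17,39.5)
edge 0: (1,30)→(2.5,1.5)  cross = 1·1.5 − 2.5·30 = -73.5000; (r_i+r_j)·cross = 3.5·-73.5000 = -257.2500
edge 1: (2.5,1.5)→(8,1)  cross = 2.5·1 − 8·1.5 = -9.5000; (r_i+r_j)·cross = 10.5·-9.5000 = -99.7500
edge 2: (8,1)→(15.5,20)  cross = 8·20 − 15.5·1 = 144.5000; (r_i+r_j)·cross = 23.5·144.5000 = 3395.7500
edge 3: (15.5,20)→(20,34)  cross = 15.5·34 − 20·20 = 127.0000; (r_i+r_j)·cross = 35.5·127.0000 = 4508.5000
edge 4: (20,34)→(17,39.5)  cross = 20·39.5 − 17·34 = 212.0000; (r_i+r_j)·cross = 37·212.0000 = 7844.0000
edge 5: (17,39.5)→(1,30)  cross = 17·30 − 1·39.5 = 470.5000; (r_i+r_j)·cross = 18·470.5000 = 8469.0000
Σcross = 871.0000 → A = |Σcross|/2 = 435.5000 mm²
Σ(r_i+r_j)·cross = 23860.2500 → first moment M = |Σ|/6 = 3976.7083
R_c = M/A = 3976.7083/435.5000 = 9.1314 mm
θ = 295° = 5.148721 rad
V = θ·R_c·A = 5.148721·9.1314·435.5000 = 20474.963 mm³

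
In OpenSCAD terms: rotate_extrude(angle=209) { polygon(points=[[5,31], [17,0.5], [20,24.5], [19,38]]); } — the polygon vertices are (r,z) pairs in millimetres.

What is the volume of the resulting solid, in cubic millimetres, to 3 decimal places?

Volume = 14933.232 mm³

Profile (r,z), 4 vertices: (5,31) (17,0.5) (20,24.5) (19,38)
edge 0: (5,31)→(17,0.5)  cross = 5·0.5 − 17·31 = -524.5000; (r_i+r_j)·cross = 22·-524.5000 = -11539.0000
edge 1: (17,0.5)→(20,24.5)  cross = 17·24.5 − 20·0.5 = 406.5000; (r_i+r_j)·cross = 37·406.5000 = 15040.5000
edge 2: (20,24.5)→(19,38)  cross = 20·38 − 19·24.5 = 294.5000; (r_i+r_j)·cross = 39·294.5000 = 11485.5000
edge 3: (19,38)→(5,31)  cross = 19·31 − 5·38 = 399.0000; (r_i+r_j)·cross = 24·399.0000 = 9576.0000
Σcross = 575.5000 → A = |Σcross|/2 = 287.7500 mm²
Σ(r_i+r_j)·cross = 24563.0000 → first moment M = |Σ|/6 = 4093.8333
R_c = M/A = 4093.8333/287.7500 = 14.2270 mm
θ = 209° = 3.647738 rad
V = θ·R_c·A = 3.647738·14.2270·287.7500 = 14933.232 mm³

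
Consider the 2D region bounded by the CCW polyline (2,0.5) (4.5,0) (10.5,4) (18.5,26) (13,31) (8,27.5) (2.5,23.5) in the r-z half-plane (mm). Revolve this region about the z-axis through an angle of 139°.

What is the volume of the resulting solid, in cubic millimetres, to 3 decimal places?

Profile (r,z), 7 vertices: (2,0.5) (4.5,0) (10.5,4) (18.5,26) (13,31) (8,27.5) (2.5,23.5)
edge 0: (2,0.5)→(4.5,0)  cross = 2·0 − 4.5·0.5 = -2.2500; (r_i+r_j)·cross = 6.5·-2.2500 = -14.6250
edge 1: (4.5,0)→(10.5,4)  cross = 4.5·4 − 10.5·0 = 18.0000; (r_i+r_j)·cross = 15·18.0000 = 270.0000
edge 2: (10.5,4)→(18.5,26)  cross = 10.5·26 − 18.5·4 = 199.0000; (r_i+r_j)·cross = 29·199.0000 = 5771.0000
edge 3: (18.5,26)→(13,31)  cross = 18.5·31 − 13·26 = 235.5000; (r_i+r_j)·cross = 31.5·235.5000 = 7418.2500
edge 4: (13,31)→(8,27.5)  cross = 13·27.5 − 8·31 = 109.5000; (r_i+r_j)·cross = 21·109.5000 = 2299.5000
edge 5: (8,27.5)→(2.5,23.5)  cross = 8·23.5 − 2.5·27.5 = 119.2500; (r_i+r_j)·cross = 10.5·119.2500 = 1252.1250
edge 6: (2.5,23.5)→(2,0.5)  cross = 2.5·0.5 − 2·23.5 = -45.7500; (r_i+r_j)·cross = 4.5·-45.7500 = -205.8750
Σcross = 633.2500 → A = |Σcross|/2 = 316.6250 mm²
Σ(r_i+r_j)·cross = 16790.3750 → first moment M = |Σ|/6 = 2798.3958
R_c = M/A = 2798.3958/316.6250 = 8.8382 mm
θ = 139° = 2.426008 rad
V = θ·R_c·A = 2.426008·8.8382·316.6250 = 6788.930 mm³

Volume = 6788.930 mm³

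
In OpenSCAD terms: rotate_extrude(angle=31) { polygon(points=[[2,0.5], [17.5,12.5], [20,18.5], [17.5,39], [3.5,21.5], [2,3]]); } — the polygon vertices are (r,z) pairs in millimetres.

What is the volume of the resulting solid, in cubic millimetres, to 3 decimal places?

Volume = 2256.897 mm³

Profile (r,z), 6 vertices: (2,0.5) (17.5,12.5) (20,18.5) (17.5,39) (3.5,21.5) (2,3)
edge 0: (2,0.5)→(17.5,12.5)  cross = 2·12.5 − 17.5·0.5 = 16.2500; (r_i+r_j)·cross = 19.5·16.2500 = 316.8750
edge 1: (17.5,12.5)→(20,18.5)  cross = 17.5·18.5 − 20·12.5 = 73.7500; (r_i+r_j)·cross = 37.5·73.7500 = 2765.6250
edge 2: (20,18.5)→(17.5,39)  cross = 20·39 − 17.5·18.5 = 456.2500; (r_i+r_j)·cross = 37.5·456.2500 = 17109.3750
edge 3: (17.5,39)→(3.5,21.5)  cross = 17.5·21.5 − 3.5·39 = 239.7500; (r_i+r_j)·cross = 21·239.7500 = 5034.7500
edge 4: (3.5,21.5)→(2,3)  cross = 3.5·3 − 2·21.5 = -32.5000; (r_i+r_j)·cross = 5.5·-32.5000 = -178.7500
edge 5: (2,3)→(2,0.5)  cross = 2·0.5 − 2·3 = -5.0000; (r_i+r_j)·cross = 4·-5.0000 = -20.0000
Σcross = 748.5000 → A = |Σcross|/2 = 374.2500 mm²
Σ(r_i+r_j)·cross = 25027.8750 → first moment M = |Σ|/6 = 4171.3125
R_c = M/A = 4171.3125/374.2500 = 11.1458 mm
θ = 31° = 0.541052 rad
V = θ·R_c·A = 0.541052·11.1458·374.2500 = 2256.897 mm³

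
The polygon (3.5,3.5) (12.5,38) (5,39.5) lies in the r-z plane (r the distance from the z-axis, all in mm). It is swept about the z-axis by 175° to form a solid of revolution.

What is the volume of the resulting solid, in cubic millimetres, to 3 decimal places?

Profile (r,z), 3 vertices: (3.5,3.5) (12.5,38) (5,39.5)
edge 0: (3.5,3.5)→(12.5,38)  cross = 3.5·38 − 12.5·3.5 = 89.2500; (r_i+r_j)·cross = 16·89.2500 = 1428.0000
edge 1: (12.5,38)→(5,39.5)  cross = 12.5·39.5 − 5·38 = 303.7500; (r_i+r_j)·cross = 17.5·303.7500 = 5315.6250
edge 2: (5,39.5)→(3.5,3.5)  cross = 5·3.5 − 3.5·39.5 = -120.7500; (r_i+r_j)·cross = 8.5·-120.7500 = -1026.3750
Σcross = 272.2500 → A = |Σcross|/2 = 136.1250 mm²
Σ(r_i+r_j)·cross = 5717.2500 → first moment M = |Σ|/6 = 952.8750
R_c = M/A = 952.8750/136.1250 = 7.0000 mm
θ = 175° = 3.054326 rad
V = θ·R_c·A = 3.054326·7.0000·136.1250 = 2910.391 mm³

Volume = 2910.391 mm³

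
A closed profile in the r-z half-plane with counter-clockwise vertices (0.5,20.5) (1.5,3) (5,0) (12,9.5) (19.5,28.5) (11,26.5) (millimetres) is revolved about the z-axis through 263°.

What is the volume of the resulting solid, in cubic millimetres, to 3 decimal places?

Profile (r,z), 6 vertices: (0.5,20.5) (1.5,3) (5,0) (12,9.5) (19.5,28.5) (11,26.5)
edge 0: (0.5,20.5)→(1.5,3)  cross = 0.5·3 − 1.5·20.5 = -29.2500; (r_i+r_j)·cross = 2·-29.2500 = -58.5000
edge 1: (1.5,3)→(5,0)  cross = 1.5·0 − 5·3 = -15.0000; (r_i+r_j)·cross = 6.5·-15.0000 = -97.5000
edge 2: (5,0)→(12,9.5)  cross = 5·9.5 − 12·0 = 47.5000; (r_i+r_j)·cross = 17·47.5000 = 807.5000
edge 3: (12,9.5)→(19.5,28.5)  cross = 12·28.5 − 19.5·9.5 = 156.7500; (r_i+r_j)·cross = 31.5·156.7500 = 4937.6250
edge 4: (19.5,28.5)→(11,26.5)  cross = 19.5·26.5 − 11·28.5 = 203.2500; (r_i+r_j)·cross = 30.5·203.2500 = 6199.1250
edge 5: (11,26.5)→(0.5,20.5)  cross = 11·20.5 − 0.5·26.5 = 212.2500; (r_i+r_j)·cross = 11.5·212.2500 = 2440.8750
Σcross = 575.5000 → A = |Σcross|/2 = 287.7500 mm²
Σ(r_i+r_j)·cross = 14229.1250 → first moment M = |Σ|/6 = 2371.5208
R_c = M/A = 2371.5208/287.7500 = 8.2416 mm
θ = 263° = 4.590216 rad
V = θ·R_c·A = 4.590216·8.2416·287.7500 = 10885.793 mm³

Volume = 10885.793 mm³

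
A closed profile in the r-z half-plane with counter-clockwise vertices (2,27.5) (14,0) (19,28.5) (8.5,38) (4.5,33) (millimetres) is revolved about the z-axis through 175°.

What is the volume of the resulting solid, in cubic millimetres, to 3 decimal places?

Profile (r,z), 5 vertices: (2,27.5) (14,0) (19,28.5) (8.5,38) (4.5,33)
edge 0: (2,27.5)→(14,0)  cross = 2·0 − 14·27.5 = -385.0000; (r_i+r_j)·cross = 16·-385.0000 = -6160.0000
edge 1: (14,0)→(19,28.5)  cross = 14·28.5 − 19·0 = 399.0000; (r_i+r_j)·cross = 33·399.0000 = 13167.0000
edge 2: (19,28.5)→(8.5,38)  cross = 19·38 − 8.5·28.5 = 479.7500; (r_i+r_j)·cross = 27.5·479.7500 = 13193.1250
edge 3: (8.5,38)→(4.5,33)  cross = 8.5·33 − 4.5·38 = 109.5000; (r_i+r_j)·cross = 13·109.5000 = 1423.5000
edge 4: (4.5,33)→(2,27.5)  cross = 4.5·27.5 − 2·33 = 57.7500; (r_i+r_j)·cross = 6.5·57.7500 = 375.3750
Σcross = 661.0000 → A = |Σcross|/2 = 330.5000 mm²
Σ(r_i+r_j)·cross = 21999.0000 → first moment M = |Σ|/6 = 3666.5000
R_c = M/A = 3666.5000/330.5000 = 11.0938 mm
θ = 175° = 3.054326 rad
V = θ·R_c·A = 3.054326·11.0938·330.5000 = 11198.687 mm³

Volume = 11198.687 mm³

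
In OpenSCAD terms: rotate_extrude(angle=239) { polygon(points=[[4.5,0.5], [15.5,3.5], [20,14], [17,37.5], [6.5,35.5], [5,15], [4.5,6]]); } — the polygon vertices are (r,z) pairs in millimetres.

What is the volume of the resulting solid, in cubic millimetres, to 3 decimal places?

Volume = 21744.919 mm³

Profile (r,z), 7 vertices: (4.5,0.5) (15.5,3.5) (20,14) (17,37.5) (6.5,35.5) (5,15) (4.5,6)
edge 0: (4.5,0.5)→(15.5,3.5)  cross = 4.5·3.5 − 15.5·0.5 = 8.0000; (r_i+r_j)·cross = 20·8.0000 = 160.0000
edge 1: (15.5,3.5)→(20,14)  cross = 15.5·14 − 20·3.5 = 147.0000; (r_i+r_j)·cross = 35.5·147.0000 = 5218.5000
edge 2: (20,14)→(17,37.5)  cross = 20·37.5 − 17·14 = 512.0000; (r_i+r_j)·cross = 37·512.0000 = 18944.0000
edge 3: (17,37.5)→(6.5,35.5)  cross = 17·35.5 − 6.5·37.5 = 359.7500; (r_i+r_j)·cross = 23.5·359.7500 = 8454.1250
edge 4: (6.5,35.5)→(5,15)  cross = 6.5·15 − 5·35.5 = -80.0000; (r_i+r_j)·cross = 11.5·-80.0000 = -920.0000
edge 5: (5,15)→(4.5,6)  cross = 5·6 − 4.5·15 = -37.5000; (r_i+r_j)·cross = 9.5·-37.5000 = -356.2500
edge 6: (4.5,6)→(4.5,0.5)  cross = 4.5·0.5 − 4.5·6 = -24.7500; (r_i+r_j)·cross = 9·-24.7500 = -222.7500
Σcross = 884.5000 → A = |Σcross|/2 = 442.2500 mm²
Σ(r_i+r_j)·cross = 31277.6250 → first moment M = |Σ|/6 = 5212.9375
R_c = M/A = 5212.9375/442.2500 = 11.7873 mm
θ = 239° = 4.171337 rad
V = θ·R_c·A = 4.171337·11.7873·442.2500 = 21744.919 mm³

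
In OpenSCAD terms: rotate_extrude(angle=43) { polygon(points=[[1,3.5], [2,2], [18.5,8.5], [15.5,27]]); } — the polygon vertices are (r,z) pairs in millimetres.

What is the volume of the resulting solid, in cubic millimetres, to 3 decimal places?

Profile (r,z), 4 vertices: (1,3.5) (2,2) (18.5,8.5) (15.5,27)
edge 0: (1,3.5)→(2,2)  cross = 1·2 − 2·3.5 = -5.0000; (r_i+r_j)·cross = 3·-5.0000 = -15.0000
edge 1: (2,2)→(18.5,8.5)  cross = 2·8.5 − 18.5·2 = -20.0000; (r_i+r_j)·cross = 20.5·-20.0000 = -410.0000
edge 2: (18.5,8.5)→(15.5,27)  cross = 18.5·27 − 15.5·8.5 = 367.7500; (r_i+r_j)·cross = 34·367.7500 = 12503.5000
edge 3: (15.5,27)→(1,3.5)  cross = 15.5·3.5 − 1·27 = 27.2500; (r_i+r_j)·cross = 16.5·27.2500 = 449.6250
Σcross = 370.0000 → A = |Σcross|/2 = 185.0000 mm²
Σ(r_i+r_j)·cross = 12528.1250 → first moment M = |Σ|/6 = 2088.0208
R_c = M/A = 2088.0208/185.0000 = 11.2866 mm
θ = 43° = 0.750492 rad
V = θ·R_c·A = 0.750492·11.2866·185.0000 = 1567.042 mm³

Volume = 1567.042 mm³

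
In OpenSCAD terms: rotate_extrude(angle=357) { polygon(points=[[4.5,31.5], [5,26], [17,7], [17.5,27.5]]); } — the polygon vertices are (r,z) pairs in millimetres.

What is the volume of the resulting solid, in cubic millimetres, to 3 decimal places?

Profile (r,z), 4 vertices: (4.5,31.5) (5,26) (17,7) (17.5,27.5)
edge 0: (4.5,31.5)→(5,26)  cross = 4.5·26 − 5·31.5 = -40.5000; (r_i+r_j)·cross = 9.5·-40.5000 = -384.7500
edge 1: (5,26)→(17,7)  cross = 5·7 − 17·26 = -407.0000; (r_i+r_j)·cross = 22·-407.0000 = -8954.0000
edge 2: (17,7)→(17.5,27.5)  cross = 17·27.5 − 17.5·7 = 345.0000; (r_i+r_j)·cross = 34.5·345.0000 = 11902.5000
edge 3: (17.5,27.5)→(4.5,31.5)  cross = 17.5·31.5 − 4.5·27.5 = 427.5000; (r_i+r_j)·cross = 22·427.5000 = 9405.0000
Σcross = 325.0000 → A = |Σcross|/2 = 162.5000 mm²
Σ(r_i+r_j)·cross = 11968.7500 → first moment M = |Σ|/6 = 1994.7917
R_c = M/A = 1994.7917/162.5000 = 12.2756 mm
θ = 357° = 6.230825 rad
V = θ·R_c·A = 6.230825·12.2756·162.5000 = 12429.199 mm³

Volume = 12429.199 mm³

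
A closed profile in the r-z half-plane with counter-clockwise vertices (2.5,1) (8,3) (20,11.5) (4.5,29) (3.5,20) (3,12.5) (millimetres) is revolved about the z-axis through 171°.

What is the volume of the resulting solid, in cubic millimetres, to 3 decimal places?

Profile (r,z), 6 vertices: (2.5,1) (8,3) (20,11.5) (4.5,29) (3.5,20) (3,12.5)
edge 0: (2.5,1)→(8,3)  cross = 2.5·3 − 8·1 = -0.5000; (r_i+r_j)·cross = 10.5·-0.5000 = -5.2500
edge 1: (8,3)→(20,11.5)  cross = 8·11.5 − 20·3 = 32.0000; (r_i+r_j)·cross = 28·32.0000 = 896.0000
edge 2: (20,11.5)→(4.5,29)  cross = 20·29 − 4.5·11.5 = 528.2500; (r_i+r_j)·cross = 24.5·528.2500 = 12942.1250
edge 3: (4.5,29)→(3.5,20)  cross = 4.5·20 − 3.5·29 = -11.5000; (r_i+r_j)·cross = 8·-11.5000 = -92.0000
edge 4: (3.5,20)→(3,12.5)  cross = 3.5·12.5 − 3·20 = -16.2500; (r_i+r_j)·cross = 6.5·-16.2500 = -105.6250
edge 5: (3,12.5)→(2.5,1)  cross = 3·1 − 2.5·12.5 = -28.2500; (r_i+r_j)·cross = 5.5·-28.2500 = -155.3750
Σcross = 503.7500 → A = |Σcross|/2 = 251.8750 mm²
Σ(r_i+r_j)·cross = 13479.8750 → first moment M = |Σ|/6 = 2246.6458
R_c = M/A = 2246.6458/251.8750 = 8.9197 mm
θ = 171° = 2.984513 rad
V = θ·R_c·A = 2.984513·8.9197·251.8750 = 6705.144 mm³

Volume = 6705.144 mm³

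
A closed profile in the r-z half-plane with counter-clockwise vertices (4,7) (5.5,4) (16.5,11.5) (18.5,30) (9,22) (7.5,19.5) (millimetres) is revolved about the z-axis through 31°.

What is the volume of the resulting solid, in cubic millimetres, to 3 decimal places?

Volume = 1195.004 mm³

Profile (r,z), 6 vertices: (4,7) (5.5,4) (16.5,11.5) (18.5,30) (9,22) (7.5,19.5)
edge 0: (4,7)→(5.5,4)  cross = 4·4 − 5.5·7 = -22.5000; (r_i+r_j)·cross = 9.5·-22.5000 = -213.7500
edge 1: (5.5,4)→(16.5,11.5)  cross = 5.5·11.5 − 16.5·4 = -2.7500; (r_i+r_j)·cross = 22·-2.7500 = -60.5000
edge 2: (16.5,11.5)→(18.5,30)  cross = 16.5·30 − 18.5·11.5 = 282.2500; (r_i+r_j)·cross = 35·282.2500 = 9878.7500
edge 3: (18.5,30)→(9,22)  cross = 18.5·22 − 9·30 = 137.0000; (r_i+r_j)·cross = 27.5·137.0000 = 3767.5000
edge 4: (9,22)→(7.5,19.5)  cross = 9·19.5 − 7.5·22 = 10.5000; (r_i+r_j)·cross = 16.5·10.5000 = 173.2500
edge 5: (7.5,19.5)→(4,7)  cross = 7.5·7 − 4·19.5 = -25.5000; (r_i+r_j)·cross = 11.5·-25.5000 = -293.2500
Σcross = 379.0000 → A = |Σcross|/2 = 189.5000 mm²
Σ(r_i+r_j)·cross = 13252.0000 → first moment M = |Σ|/6 = 2208.6667
R_c = M/A = 2208.6667/189.5000 = 11.6552 mm
θ = 31° = 0.541052 rad
V = θ·R_c·A = 0.541052·11.6552·189.5000 = 1195.004 mm³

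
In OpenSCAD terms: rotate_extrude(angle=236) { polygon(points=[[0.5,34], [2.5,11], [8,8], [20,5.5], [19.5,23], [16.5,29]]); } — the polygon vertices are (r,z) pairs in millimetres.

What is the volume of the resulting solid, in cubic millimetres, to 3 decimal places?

Volume = 17656.424 mm³

Profile (r,z), 6 vertices: (0.5,34) (2.5,11) (8,8) (20,5.5) (19.5,23) (16.5,29)
edge 0: (0.5,34)→(2.5,11)  cross = 0.5·11 − 2.5·34 = -79.5000; (r_i+r_j)·cross = 3·-79.5000 = -238.5000
edge 1: (2.5,11)→(8,8)  cross = 2.5·8 − 8·11 = -68.0000; (r_i+r_j)·cross = 10.5·-68.0000 = -714.0000
edge 2: (8,8)→(20,5.5)  cross = 8·5.5 − 20·8 = -116.0000; (r_i+r_j)·cross = 28·-116.0000 = -3248.0000
edge 3: (20,5.5)→(19.5,23)  cross = 20·23 − 19.5·5.5 = 352.7500; (r_i+r_j)·cross = 39.5·352.7500 = 13933.6250
edge 4: (19.5,23)→(16.5,29)  cross = 19.5·29 − 16.5·23 = 186.0000; (r_i+r_j)·cross = 36·186.0000 = 6696.0000
edge 5: (16.5,29)→(0.5,34)  cross = 16.5·34 − 0.5·29 = 546.5000; (r_i+r_j)·cross = 17·546.5000 = 9290.5000
Σcross = 821.7500 → A = |Σcross|/2 = 410.8750 mm²
Σ(r_i+r_j)·cross = 25719.6250 → first moment M = |Σ|/6 = 4286.6042
R_c = M/A = 4286.6042/410.8750 = 10.4329 mm
θ = 236° = 4.118977 rad
V = θ·R_c·A = 4.118977·10.4329·410.8750 = 17656.424 mm³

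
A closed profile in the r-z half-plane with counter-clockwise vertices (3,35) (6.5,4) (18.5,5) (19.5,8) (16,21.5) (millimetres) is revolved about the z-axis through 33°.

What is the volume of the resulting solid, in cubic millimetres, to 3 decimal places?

Volume = 1784.332 mm³

Profile (r,z), 5 vertices: (3,35) (6.5,4) (18.5,5) (19.5,8) (16,21.5)
edge 0: (3,35)→(6.5,4)  cross = 3·4 − 6.5·35 = -215.5000; (r_i+r_j)·cross = 9.5·-215.5000 = -2047.2500
edge 1: (6.5,4)→(18.5,5)  cross = 6.5·5 − 18.5·4 = -41.5000; (r_i+r_j)·cross = 25·-41.5000 = -1037.5000
edge 2: (18.5,5)→(19.5,8)  cross = 18.5·8 − 19.5·5 = 50.5000; (r_i+r_j)·cross = 38·50.5000 = 1919.0000
edge 3: (19.5,8)→(16,21.5)  cross = 19.5·21.5 − 16·8 = 291.2500; (r_i+r_j)·cross = 35.5·291.2500 = 10339.3750
edge 4: (16,21.5)→(3,35)  cross = 16·35 − 3·21.5 = 495.5000; (r_i+r_j)·cross = 19·495.5000 = 9414.5000
Σcross = 580.2500 → A = |Σcross|/2 = 290.1250 mm²
Σ(r_i+r_j)·cross = 18588.1250 → first moment M = |Σ|/6 = 3098.0208
R_c = M/A = 3098.0208/290.1250 = 10.6782 mm
θ = 33° = 0.575959 rad
V = θ·R_c·A = 0.575959·10.6782·290.1250 = 1784.332 mm³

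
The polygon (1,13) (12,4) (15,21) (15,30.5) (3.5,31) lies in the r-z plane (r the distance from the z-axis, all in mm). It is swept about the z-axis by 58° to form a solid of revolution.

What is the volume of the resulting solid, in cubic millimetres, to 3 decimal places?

Volume = 2391.685 mm³

Profile (r,z), 5 vertices: (1,13) (12,4) (15,21) (15,30.5) (3.5,31)
edge 0: (1,13)→(12,4)  cross = 1·4 − 12·13 = -152.0000; (r_i+r_j)·cross = 13·-152.0000 = -1976.0000
edge 1: (12,4)→(15,21)  cross = 12·21 − 15·4 = 192.0000; (r_i+r_j)·cross = 27·192.0000 = 5184.0000
edge 2: (15,21)→(15,30.5)  cross = 15·30.5 − 15·21 = 142.5000; (r_i+r_j)·cross = 30·142.5000 = 4275.0000
edge 3: (15,30.5)→(3.5,31)  cross = 15·31 − 3.5·30.5 = 358.2500; (r_i+r_j)·cross = 18.5·358.2500 = 6627.6250
edge 4: (3.5,31)→(1,13)  cross = 3.5·13 − 1·31 = 14.5000; (r_i+r_j)·cross = 4.5·14.5000 = 65.2500
Σcross = 555.2500 → A = |Σcross|/2 = 277.6250 mm²
Σ(r_i+r_j)·cross = 14175.8750 → first moment M = |Σ|/6 = 2362.6458
R_c = M/A = 2362.6458/277.6250 = 8.5102 mm
θ = 58° = 1.012291 rad
V = θ·R_c·A = 1.012291·8.5102·277.6250 = 2391.685 mm³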